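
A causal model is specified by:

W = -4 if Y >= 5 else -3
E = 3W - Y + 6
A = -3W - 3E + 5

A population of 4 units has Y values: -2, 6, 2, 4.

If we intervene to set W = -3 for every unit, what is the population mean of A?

do(W=-3) breaks W's dependence on Y. With W=-3 fixed, A across the units is 17, 41, 29, 35, mean 30.5.

30.5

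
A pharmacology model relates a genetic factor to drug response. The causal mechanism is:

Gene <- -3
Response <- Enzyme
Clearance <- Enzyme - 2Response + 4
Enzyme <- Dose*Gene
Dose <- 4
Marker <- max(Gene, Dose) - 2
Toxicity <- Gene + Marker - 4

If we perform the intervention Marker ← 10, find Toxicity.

Under do(Marker=10), the mechanism Marker <- max(Gene, Dose) - 2 is discarded; Marker is fixed at 10.
Toxicity = Gene + Marker - 4  [with Gene=-3, Marker=10]  = 3

3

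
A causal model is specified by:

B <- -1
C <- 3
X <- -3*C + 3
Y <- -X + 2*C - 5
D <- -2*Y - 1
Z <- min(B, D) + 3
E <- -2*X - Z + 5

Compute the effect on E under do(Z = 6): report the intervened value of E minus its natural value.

Intervening sets Z = 6 and removes its equation (Z <- min(B, D) + 3).
X = -3*C + 3  [with C=3]  = -6
E = -2*X - Z + 5  [with X=-6, Z=6]  = 11
Without intervention: X = -3*C + 3  [with C=3]  = -6; Y = -X + 2*C - 5  [with X=-6, C=3]  = 7; D = -2*Y - 1  [with Y=7]  = -15; Z = min(B, D) + 3  [with B=-1, D=-15]  = -12; E = -2*X - Z + 5  [with X=-6, Z=-12]  = 29.
Change = 11 − 29 = -18.

-18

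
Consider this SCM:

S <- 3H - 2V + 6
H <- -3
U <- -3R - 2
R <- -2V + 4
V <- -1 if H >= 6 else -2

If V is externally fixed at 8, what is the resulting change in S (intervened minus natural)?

Under do(V=8), the mechanism V <- -1 if H >= 6 else -2 is discarded; V is fixed at 8.
S = 3H - 2V + 6  [with H=-3, V=8]  = -19
Without intervention: V = -1 if H >= 6 else -2  [with H=-3]  = -2; S = 3H - 2V + 6  [with H=-3, V=-2]  = 1.
Change = -19 − 1 = -20.

-20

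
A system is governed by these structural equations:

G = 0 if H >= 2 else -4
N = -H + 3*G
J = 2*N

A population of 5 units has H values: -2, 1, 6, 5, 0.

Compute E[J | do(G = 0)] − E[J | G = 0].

Under do(G=0), G's equation is replaced by G=0 for every unit. Per-unit J: 4, -2, -12, -10, 0. Mean = -4.
Observing G=0 restricts to units where G's equation naturally yields 0: H ∈ {6, 5}. In that subpopulation J = -12, -10, mean -11.
Difference = -4 − (-11) = 7.

7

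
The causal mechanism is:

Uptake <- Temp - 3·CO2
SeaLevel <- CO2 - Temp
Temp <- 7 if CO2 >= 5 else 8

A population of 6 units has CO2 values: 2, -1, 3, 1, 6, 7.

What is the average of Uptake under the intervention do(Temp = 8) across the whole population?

-1

do(Temp=8) breaks Temp's dependence on CO2. With Temp=8 fixed, Uptake across the units is 2, 11, -1, 5, -10, -13, mean -1.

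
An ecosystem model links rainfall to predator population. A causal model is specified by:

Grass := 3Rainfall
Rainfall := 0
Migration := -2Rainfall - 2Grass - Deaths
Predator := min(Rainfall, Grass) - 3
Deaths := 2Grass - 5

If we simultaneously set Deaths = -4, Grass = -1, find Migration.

6

The joint intervention fixes Deaths = -4, Grass = -1, removing each variable's own equation.
Migration = -2Rainfall - 2Grass - Deaths  [with Rainfall=0, Grass=-1, Deaths=-4]  = 6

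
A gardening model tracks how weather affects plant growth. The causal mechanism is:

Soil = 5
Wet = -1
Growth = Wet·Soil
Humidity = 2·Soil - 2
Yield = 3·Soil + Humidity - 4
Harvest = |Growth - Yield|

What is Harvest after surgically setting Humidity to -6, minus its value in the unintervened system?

Under do(Humidity=-6), the mechanism Humidity = 2·Soil - 2 is discarded; Humidity is fixed at -6.
Growth = Wet·Soil  [with Wet=-1, Soil=5]  = -5
Yield = 3·Soil + Humidity - 4  [with Soil=5, Humidity=-6]  = 5
Harvest = |Growth - Yield|  [with Growth=-5, Yield=5]  = 10
Without intervention: Growth = Wet·Soil  [with Wet=-1, Soil=5]  = -5; Humidity = 2·Soil - 2  [with Soil=5]  = 8; Yield = 3·Soil + Humidity - 4  [with Soil=5, Humidity=8]  = 19; Harvest = |Growth - Yield|  [with Growth=-5, Yield=19]  = 24.
Change = 10 − 24 = -14.

-14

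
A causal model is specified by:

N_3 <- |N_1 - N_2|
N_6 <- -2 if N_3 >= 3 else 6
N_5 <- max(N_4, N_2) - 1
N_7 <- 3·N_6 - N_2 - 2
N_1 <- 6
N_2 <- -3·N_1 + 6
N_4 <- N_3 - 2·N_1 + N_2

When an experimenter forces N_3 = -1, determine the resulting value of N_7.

The intervention breaks the incoming arrows to N_3: N_3 <- |N_1 - N_2| no longer applies, and N_3 = -1.
N_2 = -3·N_1 + 6  [with N_1=6]  = -12
N_6 = -2 if N_3 >= 3 else 6  [with N_3=-1]  = 6
N_7 = 3·N_6 - N_2 - 2  [with N_6=6, N_2=-12]  = 28

28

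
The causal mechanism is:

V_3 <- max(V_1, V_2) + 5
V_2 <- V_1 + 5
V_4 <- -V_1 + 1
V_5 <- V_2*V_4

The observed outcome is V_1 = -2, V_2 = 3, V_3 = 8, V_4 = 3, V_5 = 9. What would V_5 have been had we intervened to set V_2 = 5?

15

do(V_2=5) replaces the equation V_2 <- V_1 + 5 with the constant V_2 = 5.
V_4 = -V_1 + 1  [with V_1=-2]  = 3
V_5 = V_2*V_4  [with V_2=5, V_4=3]  = 15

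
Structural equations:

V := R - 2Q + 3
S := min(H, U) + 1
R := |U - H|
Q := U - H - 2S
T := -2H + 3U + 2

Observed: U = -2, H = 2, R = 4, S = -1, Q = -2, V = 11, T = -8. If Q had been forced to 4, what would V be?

The intervention breaks the incoming arrows to Q: Q := U - H - 2S no longer applies, and Q = 4.
R = |U - H|  [with U=-2, H=2]  = 4
V = R - 2Q + 3  [with R=4, Q=4]  = -1

-1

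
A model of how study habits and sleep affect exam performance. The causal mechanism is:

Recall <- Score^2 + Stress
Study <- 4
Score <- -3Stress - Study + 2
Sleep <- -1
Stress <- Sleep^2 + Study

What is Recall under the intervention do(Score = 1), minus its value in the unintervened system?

-288

Intervening sets Score = 1 and removes its equation (Score <- -3Stress - Study + 2).
Stress = Sleep^2 + Study  [with Sleep=-1, Study=4]  = 5
Recall = Score^2 + Stress  [with Score=1, Stress=5]  = 6
Without intervention: Stress = Sleep^2 + Study  [with Sleep=-1, Study=4]  = 5; Score = -3Stress - Study + 2  [with Stress=5, Study=4]  = -17; Recall = Score^2 + Stress  [with Score=-17, Stress=5]  = 294.
Change = 6 − 294 = -288.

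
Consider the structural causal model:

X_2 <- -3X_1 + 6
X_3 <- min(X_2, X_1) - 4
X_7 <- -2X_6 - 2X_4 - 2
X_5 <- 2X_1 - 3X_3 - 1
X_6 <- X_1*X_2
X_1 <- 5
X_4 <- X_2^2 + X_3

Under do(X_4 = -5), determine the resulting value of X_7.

98

The intervention breaks the incoming arrows to X_4: X_4 <- X_2^2 + X_3 no longer applies, and X_4 = -5.
X_2 = -3X_1 + 6  [with X_1=5]  = -9
X_6 = X_1*X_2  [with X_1=5, X_2=-9]  = -45
X_7 = -2X_6 - 2X_4 - 2  [with X_6=-45, X_4=-5]  = 98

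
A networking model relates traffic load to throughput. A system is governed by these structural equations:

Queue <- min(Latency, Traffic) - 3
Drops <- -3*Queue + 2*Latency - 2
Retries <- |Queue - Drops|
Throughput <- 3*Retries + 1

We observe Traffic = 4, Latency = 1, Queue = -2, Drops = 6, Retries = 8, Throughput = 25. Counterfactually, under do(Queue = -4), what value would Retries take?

16

do(Queue=-4) replaces the equation Queue <- min(Latency, Traffic) - 3 with the constant Queue = -4.
Drops = -3*Queue + 2*Latency - 2  [with Queue=-4, Latency=1]  = 12
Retries = |Queue - Drops|  [with Queue=-4, Drops=12]  = 16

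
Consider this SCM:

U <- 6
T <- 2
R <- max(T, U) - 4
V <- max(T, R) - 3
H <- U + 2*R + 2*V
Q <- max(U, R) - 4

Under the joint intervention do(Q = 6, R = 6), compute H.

Under do(Q = 6, R = 6), each intervened variable's structural equation is replaced by its fixed value.
V = max(T, R) - 3  [with T=2, R=6]  = 3
H = U + 2*R + 2*V  [with U=6, R=6, V=3]  = 24

24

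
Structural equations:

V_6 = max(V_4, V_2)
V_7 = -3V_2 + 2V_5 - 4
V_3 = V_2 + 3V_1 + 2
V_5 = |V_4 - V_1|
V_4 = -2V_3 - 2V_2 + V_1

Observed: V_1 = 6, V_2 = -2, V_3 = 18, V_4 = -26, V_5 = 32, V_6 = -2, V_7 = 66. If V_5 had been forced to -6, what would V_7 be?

-10

Under do(V_5=-6), the mechanism V_5 = |V_4 - V_1| is discarded; V_5 is fixed at -6.
V_7 = -3V_2 + 2V_5 - 4  [with V_2=-2, V_5=-6]  = -10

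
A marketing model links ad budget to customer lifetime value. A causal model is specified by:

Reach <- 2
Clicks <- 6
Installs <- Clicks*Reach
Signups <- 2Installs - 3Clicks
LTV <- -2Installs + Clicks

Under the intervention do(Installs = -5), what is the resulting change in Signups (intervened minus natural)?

The intervention breaks the incoming arrows to Installs: Installs <- Clicks*Reach no longer applies, and Installs = -5.
Signups = 2Installs - 3Clicks  [with Installs=-5, Clicks=6]  = -28
Without intervention: Installs = Clicks*Reach  [with Clicks=6, Reach=2]  = 12; Signups = 2Installs - 3Clicks  [with Installs=12, Clicks=6]  = 6.
Change = -28 − 6 = -34.

-34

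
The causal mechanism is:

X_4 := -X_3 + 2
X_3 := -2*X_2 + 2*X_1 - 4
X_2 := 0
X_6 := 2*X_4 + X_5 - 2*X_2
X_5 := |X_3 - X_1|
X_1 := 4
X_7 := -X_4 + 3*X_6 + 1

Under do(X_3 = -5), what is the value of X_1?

Under do(X_3=-5), the mechanism X_3 := -2*X_2 + 2*X_1 - 4 is discarded; X_3 is fixed at -5.
X_1 is not downstream of the intervention, so its value is determined by the original equations.

4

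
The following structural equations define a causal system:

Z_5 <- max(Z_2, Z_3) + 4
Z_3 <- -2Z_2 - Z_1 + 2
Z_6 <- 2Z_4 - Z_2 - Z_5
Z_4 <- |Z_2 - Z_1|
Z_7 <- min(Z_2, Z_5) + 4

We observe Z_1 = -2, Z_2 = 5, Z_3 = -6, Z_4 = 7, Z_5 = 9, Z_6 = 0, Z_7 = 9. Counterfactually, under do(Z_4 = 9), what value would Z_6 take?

4

Under do(Z_4=9), the mechanism Z_4 <- |Z_2 - Z_1| is discarded; Z_4 is fixed at 9.
Z_3 = -2Z_2 - Z_1 + 2  [with Z_2=5, Z_1=-2]  = -6
Z_5 = max(Z_2, Z_3) + 4  [with Z_2=5, Z_3=-6]  = 9
Z_6 = 2Z_4 - Z_2 - Z_5  [with Z_4=9, Z_2=5, Z_5=9]  = 4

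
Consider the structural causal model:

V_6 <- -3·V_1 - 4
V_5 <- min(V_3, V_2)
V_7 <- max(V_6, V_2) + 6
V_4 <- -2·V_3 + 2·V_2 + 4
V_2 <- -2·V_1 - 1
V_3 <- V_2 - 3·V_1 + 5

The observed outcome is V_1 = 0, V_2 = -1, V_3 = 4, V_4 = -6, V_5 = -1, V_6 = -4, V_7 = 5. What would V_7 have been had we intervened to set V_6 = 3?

9

Intervening sets V_6 = 3 and removes its equation (V_6 <- -3·V_1 - 4).
V_2 = -2·V_1 - 1  [with V_1=0]  = -1
V_7 = max(V_6, V_2) + 6  [with V_6=3, V_2=-1]  = 9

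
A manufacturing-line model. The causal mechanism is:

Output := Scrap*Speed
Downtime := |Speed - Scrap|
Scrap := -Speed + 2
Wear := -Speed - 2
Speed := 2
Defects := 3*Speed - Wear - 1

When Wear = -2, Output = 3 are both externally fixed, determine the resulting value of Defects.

7

Under do(Wear = -2, Output = 3), each intervened variable's structural equation is replaced by its fixed value.
Defects = 3*Speed - Wear - 1  [with Speed=2, Wear=-2]  = 7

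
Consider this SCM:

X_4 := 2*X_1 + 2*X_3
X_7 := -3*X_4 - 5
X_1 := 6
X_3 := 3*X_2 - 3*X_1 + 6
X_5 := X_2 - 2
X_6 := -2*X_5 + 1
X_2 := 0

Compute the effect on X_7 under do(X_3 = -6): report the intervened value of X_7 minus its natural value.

The intervention breaks the incoming arrows to X_3: X_3 := 3*X_2 - 3*X_1 + 6 no longer applies, and X_3 = -6.
X_4 = 2*X_1 + 2*X_3  [with X_1=6, X_3=-6]  = 0
X_7 = -3*X_4 - 5  [with X_4=0]  = -5
Without intervention: X_3 = 3*X_2 - 3*X_1 + 6  [with X_2=0, X_1=6]  = -12; X_4 = 2*X_1 + 2*X_3  [with X_1=6, X_3=-12]  = -12; X_7 = -3*X_4 - 5  [with X_4=-12]  = 31.
Change = -5 − 31 = -36.

-36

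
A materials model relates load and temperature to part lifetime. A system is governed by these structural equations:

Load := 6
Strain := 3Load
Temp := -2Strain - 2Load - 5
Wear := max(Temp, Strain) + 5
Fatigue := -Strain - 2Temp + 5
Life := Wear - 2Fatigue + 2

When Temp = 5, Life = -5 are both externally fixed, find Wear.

Setting Temp = 5, Life = -5 by intervention discards those variables' equations.
Strain = 3Load  [with Load=6]  = 18
Wear = max(Temp, Strain) + 5  [with Temp=5, Strain=18]  = 23

23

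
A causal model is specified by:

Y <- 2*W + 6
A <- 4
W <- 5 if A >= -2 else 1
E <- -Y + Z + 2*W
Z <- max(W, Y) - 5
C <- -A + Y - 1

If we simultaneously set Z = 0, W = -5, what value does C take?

-9

The joint intervention fixes Z = 0, W = -5, removing each variable's own equation.
Y = 2*W + 6  [with W=-5]  = -4
C = -A + Y - 1  [with A=4, Y=-4]  = -9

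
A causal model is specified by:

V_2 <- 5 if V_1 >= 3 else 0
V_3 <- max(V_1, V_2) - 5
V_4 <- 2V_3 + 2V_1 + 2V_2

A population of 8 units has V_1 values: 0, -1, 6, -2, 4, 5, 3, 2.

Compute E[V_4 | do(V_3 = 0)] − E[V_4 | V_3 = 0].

Every unit gets V_3=0 under the intervention. V_4 values become 0, -2, 22, -4, 18, 20, 16, 4; E[V_4|do(V_3=0)] = 9.25.
Conditioning on V_3=0 selects the 3 unit(s) with V_1 ∈ {4, 5, 3}. Their V_4 values: 18, 20, 16. Mean = 18.
Difference = 9.25 − 18 = -8.75.

-8.75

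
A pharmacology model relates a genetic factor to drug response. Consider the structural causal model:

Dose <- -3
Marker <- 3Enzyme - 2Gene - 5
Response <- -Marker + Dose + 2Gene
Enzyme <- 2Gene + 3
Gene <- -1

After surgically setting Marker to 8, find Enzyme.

1

Under do(Marker=8), the mechanism Marker <- 3Enzyme - 2Gene - 5 is discarded; Marker is fixed at 8.
Since Enzyme is not a descendant of the intervened variable, it is unaffected.
Enzyme = 2Gene + 3  [with Gene=-1]  = 1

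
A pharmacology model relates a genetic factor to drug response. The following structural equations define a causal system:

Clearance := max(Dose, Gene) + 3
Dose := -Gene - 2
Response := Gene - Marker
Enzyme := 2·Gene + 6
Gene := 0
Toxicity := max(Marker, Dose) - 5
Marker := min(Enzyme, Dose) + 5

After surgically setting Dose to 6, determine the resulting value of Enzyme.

6

The intervention breaks the incoming arrows to Dose: Dose := -Gene - 2 no longer applies, and Dose = 6.
Since Enzyme is not a descendant of the intervened variable, it is unaffected.
Enzyme = 2·Gene + 6  [with Gene=0]  = 6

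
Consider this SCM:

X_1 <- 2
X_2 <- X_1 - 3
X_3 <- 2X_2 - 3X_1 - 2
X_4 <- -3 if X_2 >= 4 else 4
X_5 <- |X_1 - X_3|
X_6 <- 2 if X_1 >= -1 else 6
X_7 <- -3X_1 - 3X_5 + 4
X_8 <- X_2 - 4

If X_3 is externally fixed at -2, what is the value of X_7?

-14

The intervention breaks the incoming arrows to X_3: X_3 <- 2X_2 - 3X_1 - 2 no longer applies, and X_3 = -2.
X_5 = |X_1 - X_3|  [with X_1=2, X_3=-2]  = 4
X_7 = -3X_1 - 3X_5 + 4  [with X_1=2, X_5=4]  = -14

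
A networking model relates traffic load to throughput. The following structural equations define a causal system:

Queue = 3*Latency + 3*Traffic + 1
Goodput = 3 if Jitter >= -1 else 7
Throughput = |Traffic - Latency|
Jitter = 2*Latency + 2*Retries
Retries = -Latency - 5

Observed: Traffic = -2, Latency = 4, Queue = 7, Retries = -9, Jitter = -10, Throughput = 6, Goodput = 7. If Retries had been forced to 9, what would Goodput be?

3

The intervention breaks the incoming arrows to Retries: Retries = -Latency - 5 no longer applies, and Retries = 9.
Jitter = 2*Latency + 2*Retries  [with Latency=4, Retries=9]  = 26
Goodput = 3 if Jitter >= -1 else 7  [with Jitter=26]  = 3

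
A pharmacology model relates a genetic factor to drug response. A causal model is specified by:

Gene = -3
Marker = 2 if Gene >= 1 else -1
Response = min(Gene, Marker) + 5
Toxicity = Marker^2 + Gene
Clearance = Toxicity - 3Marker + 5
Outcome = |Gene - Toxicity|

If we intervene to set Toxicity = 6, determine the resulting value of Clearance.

Intervening sets Toxicity = 6 and removes its equation (Toxicity = Marker^2 + Gene).
Marker = 2 if Gene >= 1 else -1  [with Gene=-3]  = -1
Clearance = Toxicity - 3Marker + 5  [with Toxicity=6, Marker=-1]  = 14

14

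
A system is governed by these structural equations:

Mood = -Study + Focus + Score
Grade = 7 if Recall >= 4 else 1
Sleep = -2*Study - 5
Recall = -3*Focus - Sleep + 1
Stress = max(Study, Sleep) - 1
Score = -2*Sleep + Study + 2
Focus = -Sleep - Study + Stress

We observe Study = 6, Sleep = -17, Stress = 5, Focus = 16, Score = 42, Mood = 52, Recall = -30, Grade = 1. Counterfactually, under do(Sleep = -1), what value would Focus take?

Under do(Sleep=-1), the mechanism Sleep = -2*Study - 5 is discarded; Sleep is fixed at -1.
Stress = max(Study, Sleep) - 1  [with Study=6, Sleep=-1]  = 5
Focus = -Sleep - Study + Stress  [with Sleep=-1, Study=6, Stress=5]  = 0

0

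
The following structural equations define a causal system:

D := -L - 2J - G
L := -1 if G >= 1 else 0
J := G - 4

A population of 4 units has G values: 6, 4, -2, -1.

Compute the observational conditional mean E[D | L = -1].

Observing L=-1 restricts to units where L's equation naturally yields -1: G ∈ {6, 4}. In that subpopulation D = -9, -3, mean -6.

-6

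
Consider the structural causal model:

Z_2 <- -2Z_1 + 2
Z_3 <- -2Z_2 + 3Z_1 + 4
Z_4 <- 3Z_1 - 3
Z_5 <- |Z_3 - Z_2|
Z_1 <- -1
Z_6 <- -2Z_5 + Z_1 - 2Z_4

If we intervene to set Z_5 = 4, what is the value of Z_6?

3

The intervention breaks the incoming arrows to Z_5: Z_5 <- |Z_3 - Z_2| no longer applies, and Z_5 = 4.
Z_4 = 3Z_1 - 3  [with Z_1=-1]  = -6
Z_6 = -2Z_5 + Z_1 - 2Z_4  [with Z_5=4, Z_1=-1, Z_4=-6]  = 3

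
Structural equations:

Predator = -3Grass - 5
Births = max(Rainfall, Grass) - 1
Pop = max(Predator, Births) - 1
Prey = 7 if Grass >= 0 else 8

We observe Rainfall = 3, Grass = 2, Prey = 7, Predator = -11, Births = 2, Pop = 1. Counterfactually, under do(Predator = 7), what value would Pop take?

6

Under do(Predator=7), the mechanism Predator = -3Grass - 5 is discarded; Predator is fixed at 7.
Births = max(Rainfall, Grass) - 1  [with Rainfall=3, Grass=2]  = 2
Pop = max(Predator, Births) - 1  [with Predator=7, Births=2]  = 6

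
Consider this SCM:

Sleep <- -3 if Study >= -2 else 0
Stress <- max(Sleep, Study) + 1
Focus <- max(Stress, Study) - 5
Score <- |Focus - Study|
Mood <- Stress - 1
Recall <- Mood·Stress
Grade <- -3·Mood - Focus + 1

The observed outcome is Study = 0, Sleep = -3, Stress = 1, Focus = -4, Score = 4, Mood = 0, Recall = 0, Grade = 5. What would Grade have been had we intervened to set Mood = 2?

-1

Intervening sets Mood = 2 and removes its equation (Mood <- Stress - 1).
Sleep = -3 if Study >= -2 else 0  [with Study=0]  = -3
Stress = max(Sleep, Study) + 1  [with Sleep=-3, Study=0]  = 1
Focus = max(Stress, Study) - 5  [with Stress=1, Study=0]  = -4
Grade = -3·Mood - Focus + 1  [with Mood=2, Focus=-4]  = -1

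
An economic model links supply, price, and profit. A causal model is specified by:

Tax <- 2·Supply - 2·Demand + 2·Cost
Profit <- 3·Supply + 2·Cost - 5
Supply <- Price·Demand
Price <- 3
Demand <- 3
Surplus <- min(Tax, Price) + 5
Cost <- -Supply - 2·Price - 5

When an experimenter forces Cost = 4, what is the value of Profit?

Under do(Cost=4), the mechanism Cost <- -Supply - 2·Price - 5 is discarded; Cost is fixed at 4.
Supply = Price·Demand  [with Price=3, Demand=3]  = 9
Profit = 3·Supply + 2·Cost - 5  [with Supply=9, Cost=4]  = 30

30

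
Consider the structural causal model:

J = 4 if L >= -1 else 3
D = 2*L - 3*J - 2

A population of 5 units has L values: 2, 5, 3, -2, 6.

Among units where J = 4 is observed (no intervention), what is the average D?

-6

Conditioning on J=4 selects the 4 unit(s) with L ∈ {2, 5, 3, 6}. Their D values: -10, -4, -8, -2. Mean = -6.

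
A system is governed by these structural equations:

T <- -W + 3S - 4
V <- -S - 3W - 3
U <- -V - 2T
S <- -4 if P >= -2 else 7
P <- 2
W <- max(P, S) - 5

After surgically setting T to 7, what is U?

The intervention breaks the incoming arrows to T: T <- -W + 3S - 4 no longer applies, and T = 7.
S = -4 if P >= -2 else 7  [with P=2]  = -4
W = max(P, S) - 5  [with P=2, S=-4]  = -3
V = -S - 3W - 3  [with S=-4, W=-3]  = 10
U = -V - 2T  [with V=10, T=7]  = -24

-24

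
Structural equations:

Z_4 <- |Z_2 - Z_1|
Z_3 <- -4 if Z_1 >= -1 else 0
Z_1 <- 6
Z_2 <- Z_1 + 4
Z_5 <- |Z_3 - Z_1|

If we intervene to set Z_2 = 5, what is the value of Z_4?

1

Under do(Z_2=5), the mechanism Z_2 <- Z_1 + 4 is discarded; Z_2 is fixed at 5.
Z_4 = |Z_2 - Z_1|  [with Z_2=5, Z_1=6]  = 1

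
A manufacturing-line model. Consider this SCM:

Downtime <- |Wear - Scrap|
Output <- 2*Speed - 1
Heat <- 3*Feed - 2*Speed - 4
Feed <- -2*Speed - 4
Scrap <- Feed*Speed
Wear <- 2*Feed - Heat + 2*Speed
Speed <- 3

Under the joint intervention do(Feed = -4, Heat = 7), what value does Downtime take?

Under do(Feed = -4, Heat = 7), each intervened variable's structural equation is replaced by its fixed value.
Wear = 2*Feed - Heat + 2*Speed  [with Feed=-4, Heat=7, Speed=3]  = -9
Scrap = Feed*Speed  [with Feed=-4, Speed=3]  = -12
Downtime = |Wear - Scrap|  [with Wear=-9, Scrap=-12]  = 3

3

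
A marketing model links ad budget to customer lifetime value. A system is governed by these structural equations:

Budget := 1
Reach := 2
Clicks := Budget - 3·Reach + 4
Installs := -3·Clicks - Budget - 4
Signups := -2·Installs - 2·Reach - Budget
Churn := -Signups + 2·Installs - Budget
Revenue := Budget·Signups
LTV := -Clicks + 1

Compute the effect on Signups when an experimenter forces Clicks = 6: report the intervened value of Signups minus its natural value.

do(Clicks=6) replaces the equation Clicks := Budget - 3·Reach + 4 with the constant Clicks = 6.
Installs = -3·Clicks - Budget - 4  [with Clicks=6, Budget=1]  = -23
Signups = -2·Installs - 2·Reach - Budget  [with Installs=-23, Reach=2, Budget=1]  = 41
Without intervention: Clicks = Budget - 3·Reach + 4  [with Budget=1, Reach=2]  = -1; Installs = -3·Clicks - Budget - 4  [with Clicks=-1, Budget=1]  = -2; Signups = -2·Installs - 2·Reach - Budget  [with Installs=-2, Reach=2, Budget=1]  = -1.
Change = 41 − (-1) = 42.

42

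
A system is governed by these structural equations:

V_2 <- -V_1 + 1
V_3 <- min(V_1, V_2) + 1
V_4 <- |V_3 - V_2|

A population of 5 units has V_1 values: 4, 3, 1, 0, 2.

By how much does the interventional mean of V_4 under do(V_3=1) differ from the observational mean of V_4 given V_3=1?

Under do(V_3=1), V_3's equation is replaced by V_3=1 for every unit. Per-unit V_4: 4, 3, 1, 0, 2. Mean = 2.
Observing V_3=1 restricts to units where V_3's equation naturally yields 1: V_1 ∈ {1, 0}. In that subpopulation V_4 = 1, 0, mean 0.5.
Difference = 2 − 0.5 = 1.5.

1.5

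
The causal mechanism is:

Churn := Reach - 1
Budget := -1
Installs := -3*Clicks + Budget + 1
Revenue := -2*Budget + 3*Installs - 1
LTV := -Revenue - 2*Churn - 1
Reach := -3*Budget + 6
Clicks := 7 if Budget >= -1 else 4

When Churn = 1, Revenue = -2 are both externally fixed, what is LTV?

-1

Under do(Churn = 1, Revenue = -2), each intervened variable's structural equation is replaced by its fixed value.
LTV = -Revenue - 2*Churn - 1  [with Revenue=-2, Churn=1]  = -1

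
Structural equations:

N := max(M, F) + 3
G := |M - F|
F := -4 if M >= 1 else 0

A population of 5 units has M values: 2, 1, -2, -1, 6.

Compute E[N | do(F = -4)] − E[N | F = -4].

Under do(F=-4), F's equation is replaced by F=-4 for every unit. Per-unit N: 5, 4, 1, 2, 9. Mean = 4.2.
Conditioning on F=-4 selects the 3 unit(s) with M ∈ {2, 1, 6}. Their N values: 5, 4, 9. Mean = 6.
Difference = 4.2 − 6 = -1.8.

-1.8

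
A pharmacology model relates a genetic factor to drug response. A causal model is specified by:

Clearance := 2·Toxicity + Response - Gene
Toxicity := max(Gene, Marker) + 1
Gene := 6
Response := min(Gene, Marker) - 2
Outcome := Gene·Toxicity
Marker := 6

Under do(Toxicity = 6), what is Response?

Under do(Toxicity=6), the mechanism Toxicity := max(Gene, Marker) + 1 is discarded; Toxicity is fixed at 6.
Since Response is not a descendant of the intervened variable, it is unaffected.
Response = min(Gene, Marker) - 2  [with Gene=6, Marker=6]  = 4

4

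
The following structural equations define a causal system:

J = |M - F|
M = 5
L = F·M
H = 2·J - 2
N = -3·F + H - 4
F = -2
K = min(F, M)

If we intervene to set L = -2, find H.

The intervention breaks the incoming arrows to L: L = F·M no longer applies, and L = -2.
Since H is not a descendant of the intervened variable, it is unaffected.
J = |M - F|  [with M=5, F=-2]  = 7
H = 2·J - 2  [with J=7]  = 12

12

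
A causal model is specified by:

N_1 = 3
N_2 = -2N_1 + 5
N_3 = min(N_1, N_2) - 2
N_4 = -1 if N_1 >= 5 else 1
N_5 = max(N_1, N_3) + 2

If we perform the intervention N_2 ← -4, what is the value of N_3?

-6

The intervention breaks the incoming arrows to N_2: N_2 = -2N_1 + 5 no longer applies, and N_2 = -4.
N_3 = min(N_1, N_2) - 2  [with N_1=3, N_2=-4]  = -6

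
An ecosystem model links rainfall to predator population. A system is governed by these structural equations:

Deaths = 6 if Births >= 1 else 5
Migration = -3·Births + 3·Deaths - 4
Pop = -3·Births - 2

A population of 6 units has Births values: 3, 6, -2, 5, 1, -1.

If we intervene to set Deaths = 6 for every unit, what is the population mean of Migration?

8

The intervention sets Deaths=6 in all 6 units regardless of Births. Recomputing Migration per unit gives 5, -4, 20, -1, 11, 17; average 8.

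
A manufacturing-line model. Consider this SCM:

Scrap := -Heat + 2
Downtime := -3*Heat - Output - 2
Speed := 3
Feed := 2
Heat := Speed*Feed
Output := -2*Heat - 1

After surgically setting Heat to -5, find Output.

9

do(Heat=-5) replaces the equation Heat := Speed*Feed with the constant Heat = -5.
Output = -2*Heat - 1  [with Heat=-5]  = 9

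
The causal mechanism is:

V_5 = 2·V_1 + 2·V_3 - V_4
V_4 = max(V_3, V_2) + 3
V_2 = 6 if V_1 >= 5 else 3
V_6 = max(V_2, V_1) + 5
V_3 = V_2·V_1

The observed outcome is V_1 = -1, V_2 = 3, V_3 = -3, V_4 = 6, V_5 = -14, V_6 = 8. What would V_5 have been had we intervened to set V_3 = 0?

-8

do(V_3=0) replaces the equation V_3 = V_2·V_1 with the constant V_3 = 0.
V_2 = 6 if V_1 >= 5 else 3  [with V_1=-1]  = 3
V_4 = max(V_3, V_2) + 3  [with V_3=0, V_2=3]  = 6
V_5 = 2·V_1 + 2·V_3 - V_4  [with V_1=-1, V_3=0, V_4=6]  = -8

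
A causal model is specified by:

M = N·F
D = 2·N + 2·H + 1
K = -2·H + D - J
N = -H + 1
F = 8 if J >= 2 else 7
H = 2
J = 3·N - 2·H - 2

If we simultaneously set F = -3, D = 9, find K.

Under do(F = -3, D = 9), each intervened variable's structural equation is replaced by its fixed value.
N = -H + 1  [with H=2]  = -1
J = 3·N - 2·H - 2  [with N=-1, H=2]  = -9
K = -2·H + D - J  [with H=2, D=9, J=-9]  = 14

14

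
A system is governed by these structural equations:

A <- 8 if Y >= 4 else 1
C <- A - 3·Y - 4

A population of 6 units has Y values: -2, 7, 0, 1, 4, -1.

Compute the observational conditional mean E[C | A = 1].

-1.5

Conditioning on A=1 selects the 4 unit(s) with Y ∈ {-2, 0, 1, -1}. Their C values: 3, -3, -6, 0. Mean = -1.5.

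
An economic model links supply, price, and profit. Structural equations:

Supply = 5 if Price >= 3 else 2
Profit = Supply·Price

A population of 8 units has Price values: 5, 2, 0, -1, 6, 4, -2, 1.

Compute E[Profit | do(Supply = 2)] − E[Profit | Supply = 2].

Every unit gets Supply=2 under the intervention. Profit values become 10, 4, 0, -2, 12, 8, -4, 2; E[Profit|do(Supply=2)] = 3.75.
Observing Supply=2 restricts to units where Supply's equation naturally yields 2: Price ∈ {2, 0, -1, -2, 1}. In that subpopulation Profit = 4, 0, -2, -4, 2, mean 0.
Difference = 3.75 − 0 = 3.75.

3.75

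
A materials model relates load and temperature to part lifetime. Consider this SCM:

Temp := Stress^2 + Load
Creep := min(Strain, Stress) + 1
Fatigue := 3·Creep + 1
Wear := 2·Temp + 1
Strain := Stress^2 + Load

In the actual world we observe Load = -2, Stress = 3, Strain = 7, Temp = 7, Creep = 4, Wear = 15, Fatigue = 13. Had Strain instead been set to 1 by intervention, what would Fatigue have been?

The intervention breaks the incoming arrows to Strain: Strain := Stress^2 + Load no longer applies, and Strain = 1.
Creep = min(Strain, Stress) + 1  [with Strain=1, Stress=3]  = 2
Fatigue = 3·Creep + 1  [with Creep=2]  = 7

7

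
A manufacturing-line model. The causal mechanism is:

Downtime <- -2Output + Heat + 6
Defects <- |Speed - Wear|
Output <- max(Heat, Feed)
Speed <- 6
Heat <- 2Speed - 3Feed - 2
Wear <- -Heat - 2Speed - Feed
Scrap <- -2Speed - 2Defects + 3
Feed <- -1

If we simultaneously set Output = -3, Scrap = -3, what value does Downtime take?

Under do(Output = -3, Scrap = -3), each intervened variable's structural equation is replaced by its fixed value.
Heat = 2Speed - 3Feed - 2  [with Speed=6, Feed=-1]  = 13
Downtime = -2Output + Heat + 6  [with Output=-3, Heat=13]  = 25

25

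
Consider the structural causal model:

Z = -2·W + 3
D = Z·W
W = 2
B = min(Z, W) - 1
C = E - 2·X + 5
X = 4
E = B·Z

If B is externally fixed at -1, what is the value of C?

-2

The intervention breaks the incoming arrows to B: B = min(Z, W) - 1 no longer applies, and B = -1.
Z = -2·W + 3  [with W=2]  = -1
E = B·Z  [with B=-1, Z=-1]  = 1
C = E - 2·X + 5  [with E=1, X=4]  = -2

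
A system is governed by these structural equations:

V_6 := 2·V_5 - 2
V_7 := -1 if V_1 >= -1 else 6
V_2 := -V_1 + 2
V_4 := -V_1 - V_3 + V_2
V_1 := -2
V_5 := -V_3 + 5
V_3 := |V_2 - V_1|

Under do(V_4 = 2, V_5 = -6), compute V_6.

-14

The joint intervention fixes V_4 = 2, V_5 = -6, removing each variable's own equation.
V_6 = 2·V_5 - 2  [with V_5=-6]  = -14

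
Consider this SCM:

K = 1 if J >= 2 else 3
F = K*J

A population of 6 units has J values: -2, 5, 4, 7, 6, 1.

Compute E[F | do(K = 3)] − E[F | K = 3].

12

do(K=3) breaks K's dependence on J. With K=3 fixed, F across the units is -6, 15, 12, 21, 18, 3, mean 10.5.
Conditioning on K=3 selects the 2 unit(s) with J ∈ {-2, 1}. Their F values: -6, 3. Mean = -1.5.
Difference = 10.5 − (-1.5) = 12.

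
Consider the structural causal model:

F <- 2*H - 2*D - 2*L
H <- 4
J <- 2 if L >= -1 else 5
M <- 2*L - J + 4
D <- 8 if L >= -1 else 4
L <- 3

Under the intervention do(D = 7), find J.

Under do(D=7), the mechanism D <- 8 if L >= -1 else 4 is discarded; D is fixed at 7.
Since J is not a descendant of the intervened variable, it is unaffected.
J = 2 if L >= -1 else 5  [with L=3]  = 2

2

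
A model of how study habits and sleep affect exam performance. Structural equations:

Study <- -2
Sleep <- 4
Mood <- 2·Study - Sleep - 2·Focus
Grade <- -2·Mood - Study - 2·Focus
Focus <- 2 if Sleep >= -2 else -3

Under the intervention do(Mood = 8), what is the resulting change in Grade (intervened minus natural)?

-40

Intervening sets Mood = 8 and removes its equation (Mood <- 2·Study - Sleep - 2·Focus).
Focus = 2 if Sleep >= -2 else -3  [with Sleep=4]  = 2
Grade = -2·Mood - Study - 2·Focus  [with Mood=8, Study=-2, Focus=2]  = -18
Without intervention: Focus = 2 if Sleep >= -2 else -3  [with Sleep=4]  = 2; Mood = 2·Study - Sleep - 2·Focus  [with Study=-2, Sleep=4, Focus=2]  = -12; Grade = -2·Mood - Study - 2·Focus  [with Mood=-12, Study=-2, Focus=2]  = 22.
Change = -18 − 22 = -40.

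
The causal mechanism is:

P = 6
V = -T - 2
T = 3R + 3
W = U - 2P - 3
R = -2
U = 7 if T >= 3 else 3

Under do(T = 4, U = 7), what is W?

Setting T = 4, U = 7 by intervention discards those variables' equations.
W = U - 2P - 3  [with U=7, P=6]  = -8

-8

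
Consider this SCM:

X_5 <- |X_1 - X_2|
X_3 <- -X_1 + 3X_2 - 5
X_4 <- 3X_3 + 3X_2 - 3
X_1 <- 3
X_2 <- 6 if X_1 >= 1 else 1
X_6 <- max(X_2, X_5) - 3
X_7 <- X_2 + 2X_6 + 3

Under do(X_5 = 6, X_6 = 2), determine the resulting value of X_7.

Under do(X_5 = 6, X_6 = 2), each intervened variable's structural equation is replaced by its fixed value.
X_2 = 6 if X_1 >= 1 else 1  [with X_1=3]  = 6
X_7 = X_2 + 2X_6 + 3  [with X_2=6, X_6=2]  = 13

13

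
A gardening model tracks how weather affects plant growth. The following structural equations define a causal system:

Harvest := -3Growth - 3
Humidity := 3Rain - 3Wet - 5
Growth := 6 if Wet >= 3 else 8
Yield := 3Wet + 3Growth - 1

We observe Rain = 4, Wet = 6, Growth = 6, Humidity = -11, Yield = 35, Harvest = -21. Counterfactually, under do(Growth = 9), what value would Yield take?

44

do(Growth=9) replaces the equation Growth := 6 if Wet >= 3 else 8 with the constant Growth = 9.
Yield = 3Wet + 3Growth - 1  [with Wet=6, Growth=9]  = 44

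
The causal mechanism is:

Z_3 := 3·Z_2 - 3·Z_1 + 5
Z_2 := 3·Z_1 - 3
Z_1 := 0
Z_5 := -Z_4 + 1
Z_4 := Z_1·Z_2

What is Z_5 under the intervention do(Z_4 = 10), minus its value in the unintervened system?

-10

Intervening sets Z_4 = 10 and removes its equation (Z_4 := Z_1·Z_2).
Z_5 = -Z_4 + 1  [with Z_4=10]  = -9
Without intervention: Z_2 = 3·Z_1 - 3  [with Z_1=0]  = -3; Z_4 = Z_1·Z_2  [with Z_1=0, Z_2=-3]  = 0; Z_5 = -Z_4 + 1  [with Z_4=0]  = 1.
Change = -9 − 1 = -10.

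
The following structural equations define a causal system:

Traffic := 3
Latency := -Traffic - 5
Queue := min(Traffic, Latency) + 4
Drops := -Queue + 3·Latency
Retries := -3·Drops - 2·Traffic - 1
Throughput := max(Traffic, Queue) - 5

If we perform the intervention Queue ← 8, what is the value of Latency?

Under do(Queue=8), the mechanism Queue := min(Traffic, Latency) + 4 is discarded; Queue is fixed at 8.
Since Latency is not a descendant of the intervened variable, it is unaffected.
Latency = -Traffic - 5  [with Traffic=3]  = -8

-8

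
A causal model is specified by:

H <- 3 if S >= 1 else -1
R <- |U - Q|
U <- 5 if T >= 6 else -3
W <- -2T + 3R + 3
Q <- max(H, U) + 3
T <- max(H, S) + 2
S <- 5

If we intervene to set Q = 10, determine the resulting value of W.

Under do(Q=10), the mechanism Q <- max(H, U) + 3 is discarded; Q is fixed at 10.
H = 3 if S >= 1 else -1  [with S=5]  = 3
T = max(H, S) + 2  [with H=3, S=5]  = 7
U = 5 if T >= 6 else -3  [with T=7]  = 5
R = |U - Q|  [with U=5, Q=10]  = 5
W = -2T + 3R + 3  [with T=7, R=5]  = 4

4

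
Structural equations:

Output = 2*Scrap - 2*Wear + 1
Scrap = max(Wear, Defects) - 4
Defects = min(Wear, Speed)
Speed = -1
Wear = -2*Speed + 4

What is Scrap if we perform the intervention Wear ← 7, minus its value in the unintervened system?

1

Under do(Wear=7), the mechanism Wear = -2*Speed + 4 is discarded; Wear is fixed at 7.
Defects = min(Wear, Speed)  [with Wear=7, Speed=-1]  = -1
Scrap = max(Wear, Defects) - 4  [with Wear=7, Defects=-1]  = 3
Without intervention: Wear = -2*Speed + 4  [with Speed=-1]  = 6; Defects = min(Wear, Speed)  [with Wear=6, Speed=-1]  = -1; Scrap = max(Wear, Defects) - 4  [with Wear=6, Defects=-1]  = 2.
Change = 3 − 2 = 1.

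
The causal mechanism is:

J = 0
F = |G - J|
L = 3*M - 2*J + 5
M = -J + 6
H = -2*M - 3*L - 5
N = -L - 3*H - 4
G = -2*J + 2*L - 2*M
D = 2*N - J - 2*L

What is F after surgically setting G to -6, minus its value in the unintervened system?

Intervening sets G = -6 and removes its equation (G = -2*J + 2*L - 2*M).
F = |G - J|  [with G=-6, J=0]  = 6
Without intervention: M = -J + 6  [with J=0]  = 6; L = 3*M - 2*J + 5  [with M=6, J=0]  = 23; G = -2*J + 2*L - 2*M  [with J=0, L=23, M=6]  = 34; F = |G - J|  [with G=34, J=0]  = 34.
Change = 6 − 34 = -28.

-28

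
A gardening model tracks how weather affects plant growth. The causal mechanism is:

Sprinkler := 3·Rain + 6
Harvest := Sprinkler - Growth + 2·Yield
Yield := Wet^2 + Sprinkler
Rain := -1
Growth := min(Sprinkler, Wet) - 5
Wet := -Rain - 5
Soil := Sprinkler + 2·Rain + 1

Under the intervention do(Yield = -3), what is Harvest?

Intervening sets Yield = -3 and removes its equation (Yield := Wet^2 + Sprinkler).
Sprinkler = 3·Rain + 6  [with Rain=-1]  = 3
Wet = -Rain - 5  [with Rain=-1]  = -4
Growth = min(Sprinkler, Wet) - 5  [with Sprinkler=3, Wet=-4]  = -9
Harvest = Sprinkler - Growth + 2·Yield  [with Sprinkler=3, Growth=-9, Yield=-3]  = 6

6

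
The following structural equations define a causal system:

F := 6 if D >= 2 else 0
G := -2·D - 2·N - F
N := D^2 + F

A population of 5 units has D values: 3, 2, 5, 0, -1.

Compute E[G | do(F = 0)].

Every unit gets F=0 under the intervention. G values become -24, -12, -60, 0, 0; E[G|do(F=0)] = -19.2.

-19.2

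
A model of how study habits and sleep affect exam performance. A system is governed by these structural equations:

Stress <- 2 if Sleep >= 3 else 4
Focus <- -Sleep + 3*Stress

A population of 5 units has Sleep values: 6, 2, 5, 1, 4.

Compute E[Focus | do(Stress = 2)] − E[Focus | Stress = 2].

1.4

do(Stress=2) breaks Stress's dependence on Sleep. With Stress=2 fixed, Focus across the units is 0, 4, 1, 5, 2, mean 2.4.
Conditioning on Stress=2 selects the 3 unit(s) with Sleep ∈ {6, 5, 4}. Their Focus values: 0, 1, 2. Mean = 1.
Difference = 2.4 − 1 = 1.4.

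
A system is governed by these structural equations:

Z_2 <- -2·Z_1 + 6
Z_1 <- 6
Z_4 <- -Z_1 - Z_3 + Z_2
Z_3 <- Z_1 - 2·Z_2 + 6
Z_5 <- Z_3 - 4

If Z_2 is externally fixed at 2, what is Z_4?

-12

Under do(Z_2=2), the mechanism Z_2 <- -2·Z_1 + 6 is discarded; Z_2 is fixed at 2.
Z_3 = Z_1 - 2·Z_2 + 6  [with Z_1=6, Z_2=2]  = 8
Z_4 = -Z_1 - Z_3 + Z_2  [with Z_1=6, Z_3=8, Z_2=2]  = -12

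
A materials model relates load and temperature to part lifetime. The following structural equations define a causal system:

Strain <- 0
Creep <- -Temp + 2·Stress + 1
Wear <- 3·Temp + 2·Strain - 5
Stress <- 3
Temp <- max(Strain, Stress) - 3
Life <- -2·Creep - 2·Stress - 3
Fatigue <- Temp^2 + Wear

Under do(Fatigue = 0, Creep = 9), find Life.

Under do(Fatigue = 0, Creep = 9), each intervened variable's structural equation is replaced by its fixed value.
Life = -2·Creep - 2·Stress - 3  [with Creep=9, Stress=3]  = -27

-27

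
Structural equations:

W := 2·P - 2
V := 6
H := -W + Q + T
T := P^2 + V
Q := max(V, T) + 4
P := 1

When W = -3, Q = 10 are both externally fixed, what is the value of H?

Setting W = -3, Q = 10 by intervention discards those variables' equations.
T = P^2 + V  [with P=1, V=6]  = 7
H = -W + Q + T  [with W=-3, Q=10, T=7]  = 20

20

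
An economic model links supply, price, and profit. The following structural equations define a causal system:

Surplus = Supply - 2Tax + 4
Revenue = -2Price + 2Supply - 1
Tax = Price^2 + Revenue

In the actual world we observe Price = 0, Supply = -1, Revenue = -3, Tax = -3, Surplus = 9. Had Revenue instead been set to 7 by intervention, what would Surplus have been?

do(Revenue=7) replaces the equation Revenue = -2Price + 2Supply - 1 with the constant Revenue = 7.
Tax = Price^2 + Revenue  [with Price=0, Revenue=7]  = 7
Surplus = Supply - 2Tax + 4  [with Supply=-1, Tax=7]  = -11

-11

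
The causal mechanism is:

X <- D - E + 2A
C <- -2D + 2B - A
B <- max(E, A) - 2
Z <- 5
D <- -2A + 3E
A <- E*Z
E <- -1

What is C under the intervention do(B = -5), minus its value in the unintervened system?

The intervention breaks the incoming arrows to B: B <- max(E, A) - 2 no longer applies, and B = -5.
A = E*Z  [with E=-1, Z=5]  = -5
D = -2A + 3E  [with A=-5, E=-1]  = 7
C = -2D + 2B - A  [with D=7, B=-5, A=-5]  = -19
Without intervention: A = E*Z  [with E=-1, Z=5]  = -5; B = max(E, A) - 2  [with E=-1, A=-5]  = -3; D = -2A + 3E  [with A=-5, E=-1]  = 7; C = -2D + 2B - A  [with D=7, B=-3, A=-5]  = -15.
Change = -19 − (-15) = -4.

-4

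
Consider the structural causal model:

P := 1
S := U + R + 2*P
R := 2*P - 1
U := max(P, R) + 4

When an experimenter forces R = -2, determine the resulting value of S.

Under do(R=-2), the mechanism R := 2*P - 1 is discarded; R is fixed at -2.
U = max(P, R) + 4  [with P=1, R=-2]  = 5
S = U + R + 2*P  [with U=5, R=-2, P=1]  = 5

5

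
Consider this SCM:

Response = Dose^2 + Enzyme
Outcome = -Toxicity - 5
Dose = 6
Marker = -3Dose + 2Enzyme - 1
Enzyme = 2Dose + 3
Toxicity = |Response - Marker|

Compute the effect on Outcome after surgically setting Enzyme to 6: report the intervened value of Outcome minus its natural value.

-9

Under do(Enzyme=6), the mechanism Enzyme = 2Dose + 3 is discarded; Enzyme is fixed at 6.
Marker = -3Dose + 2Enzyme - 1  [with Dose=6, Enzyme=6]  = -7
Response = Dose^2 + Enzyme  [with Dose=6, Enzyme=6]  = 42
Toxicity = |Response - Marker|  [with Response=42, Marker=-7]  = 49
Outcome = -Toxicity - 5  [with Toxicity=49]  = -54
Without intervention: Enzyme = 2Dose + 3  [with Dose=6]  = 15; Marker = -3Dose + 2Enzyme - 1  [with Dose=6, Enzyme=15]  = 11; Response = Dose^2 + Enzyme  [with Dose=6, Enzyme=15]  = 51; Toxicity = |Response - Marker|  [with Response=51, Marker=11]  = 40; Outcome = -Toxicity - 5  [with Toxicity=40]  = -45.
Change = -54 − (-45) = -9.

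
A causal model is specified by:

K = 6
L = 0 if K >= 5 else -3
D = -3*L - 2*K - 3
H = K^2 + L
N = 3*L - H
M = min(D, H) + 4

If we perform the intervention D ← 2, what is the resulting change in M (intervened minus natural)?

The intervention breaks the incoming arrows to D: D = -3*L - 2*K - 3 no longer applies, and D = 2.
L = 0 if K >= 5 else -3  [with K=6]  = 0
H = K^2 + L  [with K=6, L=0]  = 36
M = min(D, H) + 4  [with D=2, H=36]  = 6
Without intervention: L = 0 if K >= 5 else -3  [with K=6]  = 0; D = -3*L - 2*K - 3  [with L=0, K=6]  = -15; H = K^2 + L  [with K=6, L=0]  = 36; M = min(D, H) + 4  [with D=-15, H=36]  = -11.
Change = 6 − (-11) = 17.

17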